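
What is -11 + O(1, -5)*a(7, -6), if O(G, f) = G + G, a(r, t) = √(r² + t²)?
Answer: -11 + 2*√85 ≈ 7.4391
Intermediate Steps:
O(G, f) = 2*G
-11 + O(1, -5)*a(7, -6) = -11 + (2*1)*√(7² + (-6)²) = -11 + 2*√(49 + 36) = -11 + 2*√85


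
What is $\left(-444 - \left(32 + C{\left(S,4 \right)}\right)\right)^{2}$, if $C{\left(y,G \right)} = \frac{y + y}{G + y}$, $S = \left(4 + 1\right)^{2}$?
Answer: $\frac{191933316}{841} \approx 2.2822 \cdot 10^{5}$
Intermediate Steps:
$S = 25$ ($S = 5^{2} = 25$)
$C{\left(y,G \right)} = \frac{2 y}{G + y}$
$\left(-444 - \left(32 + C{\left(S,4 \right)}\right)\right)^{2} = \left(-444 - \left(32 + 2 \cdot 25 \frac{1}{4 + 25}\right)\right)^{2} = \left(-444 - \left(32 + 2 \cdot 25 \cdot \frac{1}{29}\right)\right)^{2} = \left(-444 - \frac{978}{29}\right)^{2} = \left(- \frac{13854}{29}\right)^{2} = \frac{191933316}{841}$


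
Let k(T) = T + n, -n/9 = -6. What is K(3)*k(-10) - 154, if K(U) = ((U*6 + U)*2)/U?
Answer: 462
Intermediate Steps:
n = 54 (n = -9*(-6) = 54)
k(T) = 54 + T (k(T) = T + 54 = 54 + T)
K(U) = 14 (K(U) = ((6*U + U)*2)/U = ((7*U)*2)/U = (14*U)/U = 14)
K(3)*k(-10) - 154 = 14*(54 - 10) - 154 = 14*44 - 154 = 616 - 154 = 462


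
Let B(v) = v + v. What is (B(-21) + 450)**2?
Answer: 166464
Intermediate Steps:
B(v) = 2*v
(B(-21) + 450)**2 = (2*(-21) + 450)**2 = (-42 + 450)**2 = 408**2 = 166464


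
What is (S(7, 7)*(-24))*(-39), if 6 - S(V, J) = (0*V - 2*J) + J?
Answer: 12168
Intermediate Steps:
S(V, J) = 6 + J (S(V, J) = 6 - ((0*V - 2*J) + J) = 6 - ((0 - 2*J) + J) = 6 - (-2*J + J) = 6 - (-1)*J = 6 + J)
(S(7, 7)*(-24))*(-39) = ((6 + 7)*(-24))*(-39) = (13*(-24))*(-39) = -312*(-39) = 12168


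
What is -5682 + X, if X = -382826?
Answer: -388508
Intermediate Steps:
-5682 + X = -5682 - 382826 = -388508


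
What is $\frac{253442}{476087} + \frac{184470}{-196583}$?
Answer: $- \frac{38001380204}{93590610721} \approx -0.40604$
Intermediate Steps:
$\frac{253442}{476087} + \frac{184470}{-196583} = 253442 \cdot \frac{1}{476087} + 184470 \left(- \frac{1}{196583}\right) = \frac{253442}{476087} - \frac{184470}{196583} = - \frac{38001380204}{93590610721}$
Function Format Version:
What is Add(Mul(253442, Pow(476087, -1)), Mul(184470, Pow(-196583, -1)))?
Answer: Rational(-38001380204, 93590610721) ≈ -0.40604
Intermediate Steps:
Add(Mul(253442, Pow(476087, -1)), Mul(184470, Pow(-196583, -1))) = Add(Mul(253442, Rational(1, 476087)), Mul(184470, Rational(-1, 196583))) = Add(Rational(253442, 476087), Rational(-184470, 196583)) = Rational(-38001380204, 93590610721)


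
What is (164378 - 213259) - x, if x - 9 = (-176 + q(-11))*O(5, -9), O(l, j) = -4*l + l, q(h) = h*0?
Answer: -51530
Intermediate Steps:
q(h) = 0
O(l, j) = -3*l
x = 2649 (x = 9 + (-176 + 0)*(-3*5) = 9 - 176*(-15) = 9 + 2640 = 2649)
(164378 - 213259) - x = (164378 - 213259) - 1*2649 = -48881 - 2649 = -51530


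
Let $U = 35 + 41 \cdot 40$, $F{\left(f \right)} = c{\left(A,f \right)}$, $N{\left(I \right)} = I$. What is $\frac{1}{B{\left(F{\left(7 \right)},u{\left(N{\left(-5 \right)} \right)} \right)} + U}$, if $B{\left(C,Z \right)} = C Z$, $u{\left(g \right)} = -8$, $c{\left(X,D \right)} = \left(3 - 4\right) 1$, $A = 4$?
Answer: $\frac{1}{1683} \approx 0.00059418$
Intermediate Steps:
$c{\left(X,D \right)} = -1$ ($c{\left(X,D \right)} = \left(-1\right) 1 = -1$)
$F{\left(f \right)} = -1$
$U = 1675$ ($U = 35 + 1640 = 1675$)
$\frac{1}{B{\left(F{\left(7 \right)},u{\left(N{\left(-5 \right)} \right)} \right)} + U} = \frac{1}{\left(-1\right) \left(-8\right) + 1675} = \frac{1}{8 + 1675} = \frac{1}{1683}$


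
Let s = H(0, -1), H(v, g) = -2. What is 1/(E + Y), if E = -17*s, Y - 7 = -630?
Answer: -1/589 ≈ -0.0016978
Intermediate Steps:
Y = -623 (Y = 7 - 630 = -623)
s = -2
E = 34 (E = -17*(-2) = 34)
1/(E + Y) = 1/(34 - 623) = 1/(-589) = -1/589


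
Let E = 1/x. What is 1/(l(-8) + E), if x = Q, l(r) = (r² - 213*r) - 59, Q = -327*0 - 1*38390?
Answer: 38390/65608509 ≈ 0.00058514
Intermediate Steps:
Q = -38390 (Q = 0 - 38390 = -38390)
l(r) = -59 + r² - 213*r
x = -38390
E = -1/38390 (E = 1/(-38390) = -1/38390 ≈ -2.6048e-5)
1/(l(-8) + E) = 1/((-59 + (-8)² - 213*(-8)) - 1/38390) = 1/((-59 + 64 + 1704) - 1/38390) = 1/(1709 - 1/38390) = 1/(65608509/38390) = 38390/65608509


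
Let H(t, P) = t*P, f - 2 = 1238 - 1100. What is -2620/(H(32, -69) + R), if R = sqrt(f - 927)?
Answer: 5784960/4876051 + 2620*I*sqrt(787)/4876051 ≈ 1.1864 + 0.015074*I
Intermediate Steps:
f = 140 (f = 2 + (1238 - 1100) = 2 + 138 = 140)
H(t, P) = P*t
R = I*sqrt(787) (R = sqrt(140 - 927) = sqrt(-787) = I*sqrt(787) ≈ 28.054*I)
-2620/(H(32, -69) + R) = -2620/(-69*32 + I*sqrt(787)) = -2620/(-2208 + I*sqrt(787))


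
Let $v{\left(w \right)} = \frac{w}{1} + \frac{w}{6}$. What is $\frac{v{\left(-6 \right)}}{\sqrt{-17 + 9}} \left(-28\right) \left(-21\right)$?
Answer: $1029 i \sqrt{2} \approx 1455.2 i$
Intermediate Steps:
$v{\left(w \right)} = \frac{7 w}{6}$ ($v{\left(w \right)} = w 1 + w \frac{1}{6} = w + \frac{w}{6} = \frac{7 w}{6}$)
$\frac{v{\left(-6 \right)}}{\sqrt{-17 + 9}} \left(-28\right) \left(-21\right) = \frac{\frac{7}{6} \left(-6\right)}{\sqrt{-17 + 9}} \left(-28\right) \left(-21\right) = - \frac{7}{\sqrt{-8}} \left(-28\right) \left(-21\right) = - \frac{7}{2 i \sqrt{2}} \left(-28\right) \left(-21\right) = - 7 \left(- \frac{i \sqrt{2}}{4}\right) \left(-28\right) \left(-21\right) = \frac{7 i \sqrt{2}}{4} \left(-28\right) \left(-21\right) = - 49 i \sqrt{2} \left(-21\right) = 1029 i \sqrt{2}$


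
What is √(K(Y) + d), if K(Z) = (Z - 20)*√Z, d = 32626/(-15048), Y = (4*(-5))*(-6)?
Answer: √(-28177 + 2599200*√30)/114 ≈ 33.065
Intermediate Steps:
Y = 120 (Y = -20*(-6) = 120)
d = -1483/684 (d = 32626*(-1/15048) = -1483/684 ≈ -2.1681)
K(Z) = √Z*(-20 + Z) (K(Z) = (-20 + Z)*√Z = √Z*(-20 + Z))
√(K(Y) + d) = √(√120*(-20 + 120) - 1483/684) = √((2*√30)*100 - 1483/684) = √(200*√30 - 1483/684) = √(-1483/684 + 200*√30)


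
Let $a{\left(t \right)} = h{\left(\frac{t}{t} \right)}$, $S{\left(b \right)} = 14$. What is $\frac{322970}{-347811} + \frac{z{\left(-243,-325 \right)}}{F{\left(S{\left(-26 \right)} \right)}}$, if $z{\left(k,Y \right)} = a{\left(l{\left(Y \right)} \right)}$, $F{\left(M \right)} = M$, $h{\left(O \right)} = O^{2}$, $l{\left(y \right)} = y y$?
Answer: $- \frac{4173769}{4869354} \approx -0.85715$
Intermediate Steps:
$l{\left(y \right)} = y^{2}$
$a{\left(t \right)} = 1$ ($a{\left(t \right)} = \left(\frac{t}{t}\right)^{2} = 1^{2} = 1$)
$z{\left(k,Y \right)} = 1$
$\frac{322970}{-347811} + \frac{z{\left(-243,-325 \right)}}{F{\left(S{\left(-26 \right)} \right)}} = \frac{322970}{-347811} + 1 \cdot \frac{1}{14} = 322970 \left(- \frac{1}{347811}\right) + 1 \cdot \frac{1}{14} = - \frac{322970}{347811} + \frac{1}{14} = - \frac{4173769}{4869354}$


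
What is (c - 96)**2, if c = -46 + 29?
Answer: 12769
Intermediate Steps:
c = -17
(c - 96)**2 = (-17 - 96)**2 = (-113)**2 = 12769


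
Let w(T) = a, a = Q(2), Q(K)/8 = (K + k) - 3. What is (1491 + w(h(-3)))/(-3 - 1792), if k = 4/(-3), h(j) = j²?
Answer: -4417/5385 ≈ -0.82024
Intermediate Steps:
k = -4/3 (k = 4*(-⅓) = -4/3 ≈ -1.3333)
Q(K) = -104/3 + 8*K (Q(K) = 8*((K - 4/3) - 3) = 8*((-4/3 + K) - 3) = 8*(-13/3 + K) = -104/3 + 8*K)
a = -56/3 (a = -104/3 + 8*2 = -104/3 + 16 = -56/3 ≈ -18.667)
w(T) = -56/3
(1491 + w(h(-3)))/(-3 - 1792) = (1491 - 56/3)/(-3 - 1792) = (4417/3)/(-1795) = (4417/3)*(-1/1795) = -4417/5385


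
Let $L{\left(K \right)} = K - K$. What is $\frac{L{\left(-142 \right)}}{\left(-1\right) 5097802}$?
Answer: $0$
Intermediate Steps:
$L{\left(K \right)} = 0$
$\frac{L{\left(-142 \right)}}{\left(-1\right) 5097802} = \frac{0}{\left(-1\right) 5097802} = \frac{0}{-5097802} = 0 \left(- \frac{1}{5097802}\right) = 0$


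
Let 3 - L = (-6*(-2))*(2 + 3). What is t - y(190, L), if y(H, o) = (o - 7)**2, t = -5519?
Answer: -9615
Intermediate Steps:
L = -57 (L = 3 - (-6*(-2))*(2 + 3) = 3 - 12*5 = 3 - 1*60 = 3 - 60 = -57)
y(H, o) = (-7 + o)**2
t - y(190, L) = -5519 - (-7 - 57)**2 = -5519 - 1*(-64)**2 = -5519 - 1*4096 = -5519 - 4096 = -9615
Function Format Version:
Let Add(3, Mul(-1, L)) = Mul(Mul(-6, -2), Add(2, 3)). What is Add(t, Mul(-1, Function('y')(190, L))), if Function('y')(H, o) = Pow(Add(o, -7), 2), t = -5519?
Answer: -9615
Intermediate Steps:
L = -57 (L = Add(3, Mul(-1, Mul(Mul(-6, -2), Add(2, 3)))) = Add(3, Mul(-1, Mul(12, 5))) = Add(3, Mul(-1, 60)) = Add(3, -60) = -57)
Function('y')(H, o) = Pow(Add(-7, o), 2)
Add(t, Mul(-1, Function('y')(190, L))) = Add(-5519, Mul(-1, Pow(Add(-7, -57), 2))) = Add(-5519, Mul(-1, Pow(-64, 2))) = Add(-5519, Mul(-1, 4096)) = Add(-5519, -4096) = -9615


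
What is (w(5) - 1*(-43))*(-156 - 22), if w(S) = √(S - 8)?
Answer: -7654 - 178*I*√3 ≈ -7654.0 - 308.31*I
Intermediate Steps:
w(S) = √(-8 + S)
(w(5) - 1*(-43))*(-156 - 22) = (√(-8 + 5) - 1*(-43))*(-156 - 22) = (√(-3) + 43)*(-178) = (I*√3 + 43)*(-178) = (43 + I*√3)*(-178) = -7654 - 178*I*√3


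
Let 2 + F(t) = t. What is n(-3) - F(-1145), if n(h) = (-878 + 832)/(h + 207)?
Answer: 116971/102 ≈ 1146.8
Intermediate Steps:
n(h) = -46/(207 + h)
F(t) = -2 + t
n(-3) - F(-1145) = -46/(207 - 3) - (-2 - 1145) = -46/204 - 1*(-1147) = -46*1/204 + 1147 = -23/102 + 1147 = 116971/102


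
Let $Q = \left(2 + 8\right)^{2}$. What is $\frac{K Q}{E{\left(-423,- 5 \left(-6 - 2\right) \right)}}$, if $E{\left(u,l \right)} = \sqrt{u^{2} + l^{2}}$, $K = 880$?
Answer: $\frac{88000 \sqrt{180529}}{180529} \approx 207.11$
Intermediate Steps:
$Q = 100$ ($Q = 10^{2} = 100$)
$E{\left(u,l \right)} = \sqrt{l^{2} + u^{2}}$
$\frac{K Q}{E{\left(-423,- 5 \left(-6 - 2\right) \right)}} = \frac{880 \cdot 100}{\sqrt{\left(- 5 \left(-6 - 2\right)\right)^{2} + \left(-423\right)^{2}}} = \frac{88000}{\sqrt{\left(\left(-5\right) \left(-8\right)\right)^{2} + 178929}} = \frac{88000}{\sqrt{40^{2} + 178929}} = \frac{88000}{\sqrt{1600 + 178929}} = \frac{88000}{\sqrt{180529}} = 88000 \frac{\sqrt{180529}}{180529} = \frac{88000 \sqrt{180529}}{180529}$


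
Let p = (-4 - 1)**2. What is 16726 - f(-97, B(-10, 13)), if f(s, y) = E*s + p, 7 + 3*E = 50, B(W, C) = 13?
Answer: 54274/3 ≈ 18091.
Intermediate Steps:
p = 25 (p = (-5)**2 = 25)
E = 43/3 (E = -7/3 + (1/3)*50 = -7/3 + 50/3 = 43/3 ≈ 14.333)
f(s, y) = 25 + 43*s/3 (f(s, y) = 43*s/3 + 25 = 25 + 43*s/3)
16726 - f(-97, B(-10, 13)) = 16726 - (25 + (43/3)*(-97)) = 16726 - (25 - 4171/3) = 16726 - 1*(-4096/3) = 16726 + 4096/3 = 54274/3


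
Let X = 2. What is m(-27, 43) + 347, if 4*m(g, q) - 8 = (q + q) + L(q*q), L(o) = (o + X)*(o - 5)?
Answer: 1707363/2 ≈ 8.5368e+5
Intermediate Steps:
L(o) = (-5 + o)*(2 + o) (L(o) = (o + 2)*(o - 5) = (2 + o)*(-5 + o) = (-5 + o)*(2 + o))
m(g, q) = -½ + q/2 - 3*q²/4 + q⁴/4 (m(g, q) = 2 + ((q + q) + (-10 + (q*q)² - 3*q*q))/4 = 2 + (2*q + (-10 + (q²)² - 3*q²))/4 = 2 + (2*q + (-10 + q⁴ - 3*q²))/4 = 2 + (-10 + q⁴ - 3*q² + 2*q)/4 = 2 + (-5/2 + q/2 - 3*q²/4 + q⁴/4) = -½ + q/2 - 3*q²/4 + q⁴/4)
m(-27, 43) + 347 = (-½ + (½)*43 - ¾*43² + (¼)*43⁴) + 347 = (-½ + 43/2 - ¾*1849 + (¼)*3418801) + 347 = (-½ + 43/2 - 5547/4 + 3418801/4) + 347 = 1706669/2 + 347 = 1707363/2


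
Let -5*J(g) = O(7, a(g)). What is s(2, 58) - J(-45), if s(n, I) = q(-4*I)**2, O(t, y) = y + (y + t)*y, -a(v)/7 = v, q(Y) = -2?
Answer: 20353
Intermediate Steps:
a(v) = -7*v
O(t, y) = y + y*(t + y) (O(t, y) = y + (t + y)*y = y + y*(t + y))
s(n, I) = 4 (s(n, I) = (-2)**2 = 4)
J(g) = 7*g*(8 - 7*g)/5 (J(g) = -(-7*g)*(1 + 7 - 7*g)/5 = -(-7*g)*(8 - 7*g)/5 = -(-7)*g*(8 - 7*g)/5 = 7*g*(8 - 7*g)/5)
s(2, 58) - J(-45) = 4 - 7*(-45)*(8 - 7*(-45))/5 = 4 - 7*(-45)*(8 + 315)/5 = 4 - 7*(-45)*323/5 = 4 - 1*(-20349) = 4 + 20349 = 20353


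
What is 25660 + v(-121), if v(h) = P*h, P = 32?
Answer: 21788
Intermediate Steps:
v(h) = 32*h
25660 + v(-121) = 25660 + 32*(-121) = 25660 - 3872 = 21788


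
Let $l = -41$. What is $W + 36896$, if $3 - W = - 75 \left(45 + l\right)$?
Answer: $37199$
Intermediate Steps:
$W = 303$ ($W = 3 - - 75 \left(45 - 41\right) = 3 - \left(-75\right) 4 = 3 - -300 = 3 + 300 = 303$)
$W + 36896 = 303 + 36896 = 37199$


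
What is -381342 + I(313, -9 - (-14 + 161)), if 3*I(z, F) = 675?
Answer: -381117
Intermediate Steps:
I(z, F) = 225 (I(z, F) = (1/3)*675 = 225)
-381342 + I(313, -9 - (-14 + 161)) = -381342 + 225 = -381117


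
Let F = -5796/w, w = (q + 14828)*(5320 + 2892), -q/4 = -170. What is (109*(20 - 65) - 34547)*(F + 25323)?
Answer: -7951863730553589/7959481 ≈ -9.9904e+8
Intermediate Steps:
q = 680 (q = -4*(-170) = 680)
w = 127351696 (w = (680 + 14828)*(5320 + 2892) = 15508*8212 = 127351696)
F = -1449/31837924 (F = -5796/127351696 = -5796*1/127351696 = -1449/31837924 ≈ -4.5512e-5)
(109*(20 - 65) - 34547)*(F + 25323) = (109*(20 - 65) - 34547)*(-1449/31837924 + 25323) = (109*(-45) - 34547)*(806231748003/31837924) = (-4905 - 34547)*(806231748003/31837924) = -39452*806231748003/31837924 = -7951863730553589/7959481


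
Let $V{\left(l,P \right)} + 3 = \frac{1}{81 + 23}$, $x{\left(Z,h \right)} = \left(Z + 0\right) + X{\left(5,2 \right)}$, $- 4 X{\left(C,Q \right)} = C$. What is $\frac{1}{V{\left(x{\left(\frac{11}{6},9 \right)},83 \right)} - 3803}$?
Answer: $- \frac{104}{395823} \approx -0.00026274$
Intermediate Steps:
$X{\left(C,Q \right)} = - \frac{C}{4}$
$x{\left(Z,h \right)} = - \frac{5}{4} + Z$ ($x{\left(Z,h \right)} = \left(Z + 0\right) - \frac{5}{4} = Z - \frac{5}{4} = - \frac{5}{4} + Z$)
$V{\left(l,P \right)} = - \frac{311}{104}$ ($V{\left(l,P \right)} = -3 + \frac{1}{81 + 23} = -3 + \frac{1}{104} = - \frac{311}{104}$)
$\frac{1}{V{\left(x{\left(\frac{11}{6},9 \right)},83 \right)} - 3803} = \frac{1}{- \frac{311}{104} - 3803} = \frac{1}{- \frac{395823}{104}} = - \frac{104}{395823}$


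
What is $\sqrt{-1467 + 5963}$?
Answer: $4 \sqrt{281} \approx 67.052$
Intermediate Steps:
$\sqrt{-1467 + 5963} = \sqrt{4496} = 4 \sqrt{281}$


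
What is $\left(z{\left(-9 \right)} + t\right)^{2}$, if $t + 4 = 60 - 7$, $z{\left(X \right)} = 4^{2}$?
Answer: $4225$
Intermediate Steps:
$z{\left(X \right)} = 16$
$t = 49$ ($t = -4 + \left(60 - 7\right) = -4 + 53 = 49$)
$\left(z{\left(-9 \right)} + t\right)^{2} = \left(16 + 49\right)^{2} = 65^{2} = 4225$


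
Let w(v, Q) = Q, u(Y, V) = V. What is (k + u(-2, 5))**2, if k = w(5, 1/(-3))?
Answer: 196/9 ≈ 21.778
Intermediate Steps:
k = -1/3 (k = 1/(-3) = -1/3 ≈ -0.33333)
(k + u(-2, 5))**2 = (-1/3 + 5)**2 = (14/3)**2 = 196/9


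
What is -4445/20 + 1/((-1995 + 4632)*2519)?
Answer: -5905274063/26570412 ≈ -222.25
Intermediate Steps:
-4445/20 + 1/((-1995 + 4632)*2519) = -4445*1/20 + (1/2519)/2637 = -889/4 + (1/2637)*(1/2519) = -889/4 + 1/6642603 = -5905274063/26570412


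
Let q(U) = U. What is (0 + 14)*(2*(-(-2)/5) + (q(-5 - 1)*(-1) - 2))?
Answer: 336/5 ≈ 67.200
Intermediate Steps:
(0 + 14)*(2*(-(-2)/5) + (q(-5 - 1)*(-1) - 2)) = (0 + 14)*(2*(-(-2)/5) + ((-5 - 1)*(-1) - 2)) = 14*(2*(-(-2)/5) + (-6*(-1) - 2)) = 14*(2*(-1*(-⅖)) + (6 - 2)) = 14*(2*(⅖) + 4) = 14*(⅘ + 4) = 14*(24/5) = 336/5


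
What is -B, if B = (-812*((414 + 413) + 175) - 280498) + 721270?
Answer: 372852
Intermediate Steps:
B = -372852 (B = (-812*(827 + 175) - 280498) + 721270 = (-812*1002 - 280498) + 721270 = (-813624 - 280498) + 721270 = -1094122 + 721270 = -372852)
-B = -1*(-372852) = 372852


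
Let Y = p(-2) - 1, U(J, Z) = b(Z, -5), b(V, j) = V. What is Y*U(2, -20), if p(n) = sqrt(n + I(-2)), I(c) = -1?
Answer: 20 - 20*I*sqrt(3) ≈ 20.0 - 34.641*I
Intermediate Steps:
U(J, Z) = Z
p(n) = sqrt(-1 + n) (p(n) = sqrt(n - 1) = sqrt(-1 + n))
Y = -1 + I*sqrt(3) (Y = sqrt(-1 - 2) - 1 = sqrt(-3) - 1 = I*sqrt(3) - 1 = -1 + I*sqrt(3) ≈ -1.0 + 1.732*I)
Y*U(2, -20) = (-1 + I*sqrt(3))*(-20) = 20 - 20*I*sqrt(3)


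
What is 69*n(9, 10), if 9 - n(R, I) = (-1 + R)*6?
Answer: -2691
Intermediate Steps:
n(R, I) = 15 - 6*R (n(R, I) = 9 - (-1 + R)*6 = 9 - (-6 + 6*R) = 9 + (6 - 6*R) = 15 - 6*R)
69*n(9, 10) = 69*(15 - 6*9) = 69*(15 - 54) = 69*(-39) = -2691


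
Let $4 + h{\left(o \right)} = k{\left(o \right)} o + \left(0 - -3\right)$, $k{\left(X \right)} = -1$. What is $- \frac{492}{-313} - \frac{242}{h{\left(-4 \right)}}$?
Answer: $- \frac{74270}{939} \approx -79.095$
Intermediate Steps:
$h{\left(o \right)} = -1 - o$ ($h{\left(o \right)} = -4 - \left(-3 + o\right) = -1 - o$)
$- \frac{492}{-313} - \frac{242}{h{\left(-4 \right)}} = - \frac{492}{-313} - \frac{242}{-1 - -4} = \left(-492\right) \left(- \frac{1}{313}\right) - \frac{242}{-1 + 4} = \frac{492}{313} - \frac{242}{3} = - \frac{74270}{939}$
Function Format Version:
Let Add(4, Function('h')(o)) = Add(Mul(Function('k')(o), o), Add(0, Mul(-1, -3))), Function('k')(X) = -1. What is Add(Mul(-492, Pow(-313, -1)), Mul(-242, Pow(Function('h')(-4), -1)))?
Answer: Rational(-74270, 939) ≈ -79.095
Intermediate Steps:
Function('h')(o) = Add(-1, Mul(-1, o)) (Function('h')(o) = Add(-4, Add(Mul(-1, o), Add(0, Mul(-1, -3)))) = Add(-4, Add(Mul(-1, o), Add(0, 3))) = Add(-4, Add(Mul(-1, o), 3)) = Add(-4, Add(3, Mul(-1, o))) = Add(-1, Mul(-1, o)))
Add(Mul(-492, Pow(-313, -1)), Mul(-242, Pow(Function('h')(-4), -1))) = Add(Mul(-492, Pow(-313, -1)), Mul(-242, Pow(Add(-1, Mul(-1, -4)), -1))) = Add(Mul(-492, Rational(-1, 313)), Mul(-242, Pow(Add(-1, 4), -1))) = Add(Rational(492, 313), Mul(-242, Pow(3, -1))) = Add(Rational(492, 313), Mul(-242, Rational(1, 3))) = Add(Rational(492, 313), Rational(-242, 3)) = Rational(-74270, 939)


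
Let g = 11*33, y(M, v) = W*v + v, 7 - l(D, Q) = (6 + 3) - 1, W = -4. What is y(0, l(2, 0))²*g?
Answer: 3267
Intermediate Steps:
l(D, Q) = -1 (l(D, Q) = 7 - ((6 + 3) - 1) = 7 - (9 - 1) = 7 - 1*8 = 7 - 8 = -1)
y(M, v) = -3*v (y(M, v) = -4*v + v = -3*v)
g = 363
y(0, l(2, 0))²*g = (-3*(-1))²*363 = 3²*363 = 9*363 = 3267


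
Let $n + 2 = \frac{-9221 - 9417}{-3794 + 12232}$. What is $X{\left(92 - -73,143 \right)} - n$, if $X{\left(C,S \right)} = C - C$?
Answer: $\frac{17757}{4219} \approx 4.2088$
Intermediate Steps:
$X{\left(C,S \right)} = 0$
$n = - \frac{17757}{4219}$ ($n = -2 + \frac{-9221 - 9417}{-3794 + 12232} = -2 - \frac{18638}{8438} = -2 - \frac{9319}{4219} = - \frac{17757}{4219} \approx -4.2088$)
$X{\left(92 - -73,143 \right)} - n = 0 - - \frac{17757}{4219} = 0 + \frac{17757}{4219} = \frac{17757}{4219}$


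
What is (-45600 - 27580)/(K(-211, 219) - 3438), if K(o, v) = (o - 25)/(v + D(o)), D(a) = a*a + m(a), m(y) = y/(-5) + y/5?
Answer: 818518300/38454089 ≈ 21.286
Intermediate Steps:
m(y) = 0 (m(y) = y*(-⅕) + y*(⅕) = -y/5 + y/5 = 0)
D(a) = a² (D(a) = a*a + 0 = a² + 0 = a²)
K(o, v) = (-25 + o)/(v + o²) (K(o, v) = (o - 25)/(v + o²) = (-25 + o)/(v + o²))
(-45600 - 27580)/(K(-211, 219) - 3438) = (-45600 - 27580)/((-25 - 211)/(219 + (-211)²) - 3438) = -73180/(-236/(219 + 44521) - 3438) = -73180/(-236/44740 - 3438) = -73180/((1/44740)*(-236) - 3438) = -73180/(-59/11185 - 3438) = -73180/(-38454089/11185) = -73180*(-11185/38454089) = 818518300/38454089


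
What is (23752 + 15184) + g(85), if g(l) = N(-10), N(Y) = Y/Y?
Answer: 38937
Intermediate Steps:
N(Y) = 1
g(l) = 1
(23752 + 15184) + g(85) = (23752 + 15184) + 1 = 38936 + 1 = 38937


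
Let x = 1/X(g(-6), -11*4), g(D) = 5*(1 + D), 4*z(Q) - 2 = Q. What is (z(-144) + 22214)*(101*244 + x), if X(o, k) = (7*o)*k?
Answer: 8417131135957/15400 ≈ 5.4657e+8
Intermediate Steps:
z(Q) = ½ + Q/4
g(D) = 5 + 5*D
X(o, k) = 7*k*o
x = 1/7700 (x = 1/(7*(-11*4)*(5 + 5*(-6))) = 1/(7*(-44)*(5 - 30)) = 1/(7*(-44)*(-25)) = 1/7700 ≈ 0.00012987)
(z(-144) + 22214)*(101*244 + x) = ((½ + (¼)*(-144)) + 22214)*(101*244 + 1/7700) = ((½ - 36) + 22214)*(24644 + 1/7700) = (-71/2 + 22214)*(189758801/7700) = (44357/2)*(189758801/7700) = 8417131135957/15400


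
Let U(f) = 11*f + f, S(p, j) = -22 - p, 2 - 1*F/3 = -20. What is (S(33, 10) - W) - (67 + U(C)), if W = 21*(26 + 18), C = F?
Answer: -1838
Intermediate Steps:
F = 66 (F = 6 - 3*(-20) = 6 + 60 = 66)
C = 66
U(f) = 12*f
W = 924 (W = 21*44 = 924)
(S(33, 10) - W) - (67 + U(C)) = ((-22 - 1*33) - 1*924) - (67 + 12*66) = ((-22 - 33) - 924) - (67 + 792) = (-55 - 924) - 1*859 = -979 - 859 = -1838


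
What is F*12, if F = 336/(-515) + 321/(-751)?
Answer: -5011812/386765 ≈ -12.958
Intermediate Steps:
F = -417651/386765 (F = 336*(-1/515) + 321*(-1/751) = -336/515 - 321/751 = -417651/386765 ≈ -1.0799)
F*12 = -417651/386765*12 = -5011812/386765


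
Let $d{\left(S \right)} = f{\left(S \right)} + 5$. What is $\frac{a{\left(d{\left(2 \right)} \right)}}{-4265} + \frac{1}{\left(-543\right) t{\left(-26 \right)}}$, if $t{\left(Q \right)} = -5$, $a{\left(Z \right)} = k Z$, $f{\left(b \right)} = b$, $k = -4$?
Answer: $\frac{16057}{2315895} \approx 0.0069334$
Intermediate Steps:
$d{\left(S \right)} = 5 + S$ ($d{\left(S \right)} = S + 5 = 5 + S$)
$a{\left(Z \right)} = - 4 Z$
$\frac{a{\left(d{\left(2 \right)} \right)}}{-4265} + \frac{1}{\left(-543\right) t{\left(-26 \right)}} = \frac{\left(-4\right) \left(5 + 2\right)}{-4265} + \frac{1}{\left(-543\right) \left(-5\right)} = \left(-4\right) 7 \left(- \frac{1}{4265}\right) - - \frac{1}{2715} = \left(-28\right) \left(- \frac{1}{4265}\right) + \frac{1}{2715} = \frac{28}{4265} + \frac{1}{2715} = \frac{16057}{2315895}$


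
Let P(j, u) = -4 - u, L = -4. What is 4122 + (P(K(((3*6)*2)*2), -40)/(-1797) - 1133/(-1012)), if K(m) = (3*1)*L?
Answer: 227215769/55108 ≈ 4123.1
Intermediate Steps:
K(m) = -12 (K(m) = (3*1)*(-4) = 3*(-4) = -12)
4122 + (P(K(((3*6)*2)*2), -40)/(-1797) - 1133/(-1012)) = 4122 + ((-4 - 1*(-40))/(-1797) - 1133/(-1012)) = 4122 + ((-4 + 40)*(-1/1797) - 1133*(-1/1012)) = 4122 + (36*(-1/1797) + 103/92) = 4122 + (-12/599 + 103/92) = 4122 + 60593/55108 = 227215769/55108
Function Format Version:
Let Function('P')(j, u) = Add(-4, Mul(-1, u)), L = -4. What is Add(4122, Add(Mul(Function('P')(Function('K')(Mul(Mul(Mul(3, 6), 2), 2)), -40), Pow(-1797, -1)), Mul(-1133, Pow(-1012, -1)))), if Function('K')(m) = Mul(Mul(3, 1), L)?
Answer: Rational(227215769, 55108) ≈ 4123.1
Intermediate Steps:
Function('K')(m) = -12 (Function('K')(m) = Mul(Mul(3, 1), -4) = Mul(3, -4) = -12)
Add(4122, Add(Mul(Function('P')(Function('K')(Mul(Mul(Mul(3, 6), 2), 2)), -40), Pow(-1797, -1)), Mul(-1133, Pow(-1012, -1)))) = Add(4122, Add(Mul(Add(-4, Mul(-1, -40)), Pow(-1797, -1)), Mul(-1133, Pow(-1012, -1)))) = Add(4122, Add(Mul(Add(-4, 40), Rational(-1, 1797)), Mul(-1133, Rational(-1, 1012)))) = Add(4122, Add(Mul(36, Rational(-1, 1797)), Rational(103, 92))) = Add(4122, Add(Rational(-12, 599), Rational(103, 92))) = Add(4122, Rational(60593, 55108)) = Rational(227215769, 55108)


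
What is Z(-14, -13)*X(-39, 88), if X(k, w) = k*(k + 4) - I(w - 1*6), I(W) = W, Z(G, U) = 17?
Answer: 21811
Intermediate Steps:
X(k, w) = 6 - w + k*(4 + k) (X(k, w) = k*(k + 4) - (w - 1*6) = k*(4 + k) - (w - 6) = k*(4 + k) - (-6 + w) = k*(4 + k) + (6 - w) = 6 - w + k*(4 + k))
Z(-14, -13)*X(-39, 88) = 17*(6 + (-39)**2 - 1*88 + 4*(-39)) = 17*(6 + 1521 - 88 - 156) = 17*1283 = 21811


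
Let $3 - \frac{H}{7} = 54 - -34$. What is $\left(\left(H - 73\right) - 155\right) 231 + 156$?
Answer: $-189957$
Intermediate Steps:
$H = -595$ ($H = 21 - 7 \left(54 - -34\right) = 21 - 7 \left(54 + 34\right) = 21 - 616 = -595$)
$\left(\left(H - 73\right) - 155\right) 231 + 156 = \left(\left(-595 - 73\right) - 155\right) 231 + 156 = \left(-668 - 155\right) 231 + 156 = \left(-823\right) 231 + 156 = -190113 + 156 = -189957$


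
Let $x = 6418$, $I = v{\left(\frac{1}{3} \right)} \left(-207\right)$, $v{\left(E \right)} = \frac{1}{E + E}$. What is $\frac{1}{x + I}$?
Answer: $\frac{2}{12215} \approx 0.00016373$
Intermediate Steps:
$v{\left(E \right)} = \frac{1}{2 E}$
$I = - \frac{621}{2}$ ($I = \frac{1}{2 \cdot \frac{1}{3}} \left(-207\right) = \frac{\frac{1}{\frac{1}{3}}}{2} \left(-207\right) = \frac{1}{2} \cdot 3 \left(-207\right) = \frac{3}{2} \left(-207\right) = - \frac{621}{2} \approx -310.5$)
$\frac{1}{x + I} = \frac{1}{6418 - \frac{621}{2}} = \frac{1}{\frac{12215}{2}} = \frac{2}{12215}$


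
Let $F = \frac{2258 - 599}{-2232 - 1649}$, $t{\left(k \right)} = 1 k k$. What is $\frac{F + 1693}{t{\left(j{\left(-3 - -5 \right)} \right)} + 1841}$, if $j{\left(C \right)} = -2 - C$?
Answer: $\frac{6568874}{7207017} \approx 0.91146$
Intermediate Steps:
$t{\left(k \right)} = k^{2}$ ($t{\left(k \right)} = k k = k^{2}$)
$F = - \frac{1659}{3881}$ ($F = \frac{1659}{-3881} = 1659 \left(- \frac{1}{3881}\right) = - \frac{1659}{3881} \approx -0.42747$)
$\frac{F + 1693}{t{\left(j{\left(-3 - -5 \right)} \right)} + 1841} = \frac{- \frac{1659}{3881} + 1693}{\left(-2 - \left(-3 - -5\right)\right)^{2} + 1841} = \frac{6568874}{3881 \left(\left(-2 - \left(-3 + 5\right)\right)^{2} + 1841\right)} = \frac{6568874}{3881 \left(\left(-2 - 2\right)^{2} + 1841\right)} = \frac{6568874}{3881 \left(\left(-4\right)^{2} + 1841\right)} = \frac{6568874}{3881 \left(16 + 1841\right)} = \frac{6568874}{3881 \cdot 1857} = \frac{6568874}{3881} \cdot \frac{1}{1857} = \frac{6568874}{7207017}$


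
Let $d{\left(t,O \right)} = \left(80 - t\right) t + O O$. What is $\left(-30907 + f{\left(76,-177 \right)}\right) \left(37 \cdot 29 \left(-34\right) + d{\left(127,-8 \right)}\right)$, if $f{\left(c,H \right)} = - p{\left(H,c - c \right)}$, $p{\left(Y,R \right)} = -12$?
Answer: $1309546365$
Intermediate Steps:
$d{\left(t,O \right)} = O^{2} + t \left(80 - t\right)$ ($d{\left(t,O \right)} = t \left(80 - t\right) + O^{2} = O^{2} + t \left(80 - t\right)$)
$f{\left(c,H \right)} = 12$ ($f{\left(c,H \right)} = \left(-1\right) \left(-12\right) = 12$)
$\left(-30907 + f{\left(76,-177 \right)}\right) \left(37 \cdot 29 \left(-34\right) + d{\left(127,-8 \right)}\right) = \left(-30907 + 12\right) \left(37 \cdot 29 \left(-34\right) + \left(\left(-8\right)^{2} - 127^{2} + 80 \cdot 127\right)\right) = - 30895 \left(1073 \left(-34\right) + \left(64 - 16129 + 10160\right)\right) = - 30895 \left(-36482 + \left(64 - 16129 + 10160\right)\right) = - 30895 \left(-36482 - 5905\right) = \left(-30895\right) \left(-42387\right) = 1309546365$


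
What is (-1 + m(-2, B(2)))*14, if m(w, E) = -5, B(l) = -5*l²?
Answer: -84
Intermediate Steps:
(-1 + m(-2, B(2)))*14 = (-1 - 5)*14 = -6*14 = -84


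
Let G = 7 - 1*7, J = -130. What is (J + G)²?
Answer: 16900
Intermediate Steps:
G = 0 (G = 7 - 7 = 0)
(J + G)² = (-130 + 0)² = (-130)² = 16900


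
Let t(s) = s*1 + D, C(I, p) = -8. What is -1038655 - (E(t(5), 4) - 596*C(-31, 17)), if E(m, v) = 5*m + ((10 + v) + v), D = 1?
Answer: -1043471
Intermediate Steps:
t(s) = 1 + s (t(s) = s*1 + 1 = s + 1 = 1 + s)
E(m, v) = 10 + 2*v + 5*m (E(m, v) = 5*m + (10 + 2*v) = 10 + 2*v + 5*m)
-1038655 - (E(t(5), 4) - 596*C(-31, 17)) = -1038655 - ((10 + 2*4 + 5*(1 + 5)) - 596*(-8)) = -1038655 - ((10 + 8 + 5*6) + 4768) = -1038655 - ((10 + 8 + 30) + 4768) = -1038655 - (48 + 4768) = -1038655 - 1*4816 = -1038655 - 4816 = -1043471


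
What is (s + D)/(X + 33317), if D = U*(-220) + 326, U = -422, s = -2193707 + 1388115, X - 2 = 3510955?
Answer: -356213/1772137 ≈ -0.20101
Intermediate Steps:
X = 3510957 (X = 2 + 3510955 = 3510957)
s = -805592
D = 93166 (D = -422*(-220) + 326 = 92840 + 326 = 93166)
(s + D)/(X + 33317) = (-805592 + 93166)/(3510957 + 33317) = -712426/3544274 = -712426*1/3544274 = -356213/1772137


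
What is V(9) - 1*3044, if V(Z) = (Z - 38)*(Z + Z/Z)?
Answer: -3334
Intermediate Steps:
V(Z) = (1 + Z)*(-38 + Z) (V(Z) = (-38 + Z)*(Z + 1) = (-38 + Z)*(1 + Z) = (1 + Z)*(-38 + Z))
V(9) - 1*3044 = (-38 + 9² - 37*9) - 1*3044 = (-38 + 81 - 333) - 3044 = -290 - 3044 = -3334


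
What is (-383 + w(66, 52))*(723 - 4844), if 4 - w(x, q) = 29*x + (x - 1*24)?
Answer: 9622535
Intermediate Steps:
w(x, q) = 28 - 30*x (w(x, q) = 4 - (29*x + (x - 1*24)) = 4 - (29*x + (x - 24)) = 4 - (29*x + (-24 + x)) = 4 - (-24 + 30*x) = 4 + (24 - 30*x) = 28 - 30*x)
(-383 + w(66, 52))*(723 - 4844) = (-383 + (28 - 30*66))*(723 - 4844) = (-383 + (28 - 1980))*(-4121) = (-383 - 1952)*(-4121) = -2335*(-4121) = 9622535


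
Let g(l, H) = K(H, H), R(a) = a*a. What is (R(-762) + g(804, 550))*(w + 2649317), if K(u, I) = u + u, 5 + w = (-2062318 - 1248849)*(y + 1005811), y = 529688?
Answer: -2957755764900408624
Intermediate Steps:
R(a) = a²
w = -5084293617338 (w = -5 + (-2062318 - 1248849)*(529688 + 1005811) = -5 - 3311167*1535499 = -5 - 5084293617333 = -5084293617338)
K(u, I) = 2*u
g(l, H) = 2*H
(R(-762) + g(804, 550))*(w + 2649317) = ((-762)² + 2*550)*(-5084293617338 + 2649317) = (580644 + 1100)*(-5084290968021) = 581744*(-5084290968021) = -2957755764900408624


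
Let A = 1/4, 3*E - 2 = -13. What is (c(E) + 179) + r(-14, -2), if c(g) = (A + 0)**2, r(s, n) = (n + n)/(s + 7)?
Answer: 20119/112 ≈ 179.63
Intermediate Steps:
E = -11/3 (E = 2/3 + (1/3)*(-13) = 2/3 - 13/3 = -11/3 ≈ -3.6667)
r(s, n) = 2*n/(7 + s) (r(s, n) = (2*n)/(7 + s) = 2*n/(7 + s))
A = 1/4 ≈ 0.25000
c(g) = 1/16 (c(g) = (1/4 + 0)**2 = (1/4)**2 = 1/16)
(c(E) + 179) + r(-14, -2) = (1/16 + 179) + 2*(-2)/(7 - 14) = 2865/16 + 2*(-2)/(-7) = 2865/16 + 2*(-2)*(-1/7) = 2865/16 + 4/7 = 20119/112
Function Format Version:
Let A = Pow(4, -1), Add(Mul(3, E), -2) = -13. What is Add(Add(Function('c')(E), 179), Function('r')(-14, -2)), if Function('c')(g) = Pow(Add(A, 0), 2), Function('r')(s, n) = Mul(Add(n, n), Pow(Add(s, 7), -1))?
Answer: Rational(20119, 112) ≈ 179.63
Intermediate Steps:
E = Rational(-11, 3) (E = Add(Rational(2, 3), Mul(Rational(1, 3), -13)) = Add(Rational(2, 3), Rational(-13, 3)) = Rational(-11, 3) ≈ -3.6667)
Function('r')(s, n) = Mul(2, n, Pow(Add(7, s), -1)) (Function('r')(s, n) = Mul(Mul(2, n), Pow(Add(7, s), -1)) = Mul(2, n, Pow(Add(7, s), -1)))
A = Rational(1, 4) ≈ 0.25000
Function('c')(g) = Rational(1, 16) (Function('c')(g) = Pow(Add(Rational(1, 4), 0), 2) = Pow(Rational(1, 4), 2) = Rational(1, 16))
Add(Add(Function('c')(E), 179), Function('r')(-14, -2)) = Add(Add(Rational(1, 16), 179), Mul(2, -2, Pow(Add(7, -14), -1))) = Add(Rational(2865, 16), Mul(2, -2, Pow(-7, -1))) = Add(Rational(2865, 16), Mul(2, -2, Rational(-1, 7))) = Add(Rational(2865, 16), Rational(4, 7)) = Rational(20119, 112)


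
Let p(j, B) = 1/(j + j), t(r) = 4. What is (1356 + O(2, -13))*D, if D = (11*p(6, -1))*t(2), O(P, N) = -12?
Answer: 4928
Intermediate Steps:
p(j, B) = 1/(2*j)
D = 11/3 (D = (11*((½)/6))*4 = (11*((½)*(⅙)))*4 = (11*(1/12))*4 = (11/12)*4 = 11/3 ≈ 3.6667)
(1356 + O(2, -13))*D = (1356 - 12)*(11/3) = 1344*(11/3) = 4928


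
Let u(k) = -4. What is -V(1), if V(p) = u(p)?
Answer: 4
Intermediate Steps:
V(p) = -4
-V(1) = -1*(-4) = 4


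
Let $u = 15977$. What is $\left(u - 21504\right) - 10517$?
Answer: $-16044$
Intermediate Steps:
$\left(u - 21504\right) - 10517 = \left(15977 - 21504\right) - 10517 = -5527 - 10517 = -16044$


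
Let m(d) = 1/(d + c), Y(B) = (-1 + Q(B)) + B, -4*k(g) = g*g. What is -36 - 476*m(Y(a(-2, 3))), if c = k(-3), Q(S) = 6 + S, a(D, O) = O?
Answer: -452/5 ≈ -90.400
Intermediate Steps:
k(g) = -g²/4 (k(g) = -g*g/4 = -g²/4)
Y(B) = 5 + 2*B (Y(B) = (-1 + (6 + B)) + B = (5 + B) + B = 5 + 2*B)
c = -9/4 (c = -¼*(-3)² = -¼*9 = -9/4 ≈ -2.2500)
m(d) = 1/(-9/4 + d) (m(d) = 1/(d - 9/4) = 1/(-9/4 + d))
-36 - 476*m(Y(a(-2, 3))) = -36 - 1904/(-9 + 4*(5 + 2*3)) = -36 - 1904/(-9 + 4*(5 + 6)) = -36 - 1904/(-9 + 4*11) = -36 - 1904/(-9 + 44) = -36 - 1904/35 = -36 - 476*4/35 = -36 - 272/5 = -452/5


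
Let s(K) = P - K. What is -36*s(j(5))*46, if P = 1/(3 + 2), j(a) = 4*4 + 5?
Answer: 172224/5 ≈ 34445.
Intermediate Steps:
j(a) = 21 (j(a) = 16 + 5 = 21)
P = ⅕ (P = 1/5 = ⅕ ≈ 0.20000)
s(K) = ⅕ - K
-36*s(j(5))*46 = -36*(⅕ - 1*21)*46 = -36*(⅕ - 21)*46 = -36*(-104/5)*46 = (3744/5)*46 = 172224/5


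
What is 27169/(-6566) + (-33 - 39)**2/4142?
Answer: -39247927/13598186 ≈ -2.8863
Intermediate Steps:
27169/(-6566) + (-33 - 39)**2/4142 = 27169*(-1/6566) + (-72)**2*(1/4142) = -27169/6566 + 5184*(1/4142) = -27169/6566 + 2592/2071 = -39247927/13598186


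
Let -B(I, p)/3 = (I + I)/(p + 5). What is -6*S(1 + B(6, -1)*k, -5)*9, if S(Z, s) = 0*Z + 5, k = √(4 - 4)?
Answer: -270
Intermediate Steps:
B(I, p) = -6*I/(5 + p) (B(I, p) = -3*(I + I)/(p + 5) = -3*2*I/(5 + p) = -6*I/(5 + p))
k = 0 (k = √0 = 0)
S(Z, s) = 5 (S(Z, s) = 0 + 5 = 5)
-6*S(1 + B(6, -1)*k, -5)*9 = -6*5*9 = -30*9 = -270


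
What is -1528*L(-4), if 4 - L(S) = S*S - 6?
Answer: 9168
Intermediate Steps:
L(S) = 10 - S**2 (L(S) = 4 - (S*S - 6) = 4 - (S**2 - 6) = 4 - (-6 + S**2) = 4 + (6 - S**2) = 10 - S**2)
-1528*L(-4) = -1528*(10 - 1*(-4)**2) = -1528*(10 - 1*16) = -1528*(10 - 16) = -1528*(-6) = 9168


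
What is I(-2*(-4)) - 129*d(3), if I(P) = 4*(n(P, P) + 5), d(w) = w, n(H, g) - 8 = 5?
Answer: -315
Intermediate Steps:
n(H, g) = 13 (n(H, g) = 8 + 5 = 13)
I(P) = 72 (I(P) = 4*(13 + 5) = 4*18 = 72)
I(-2*(-4)) - 129*d(3) = 72 - 129*3 = 72 - 387 = -315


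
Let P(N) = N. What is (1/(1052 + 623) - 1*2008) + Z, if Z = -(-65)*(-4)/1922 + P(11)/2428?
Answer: -7848356784467/3908290900 ≈ -2008.1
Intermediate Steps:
Z = -305069/2333308 (Z = -(-65)*(-4)/1922 + 11/2428 = -5*52*(1/1922) + 11*(1/2428) = -260*1/1922 + 11/2428 = -130/961 + 11/2428 = -305069/2333308 ≈ -0.13075)
(1/(1052 + 623) - 1*2008) + Z = (1/(1052 + 623) - 1*2008) - 305069/2333308 = (1/1675 - 2008) - 305069/2333308 = -3363399/1675 - 305069/2333308 = -7848356784467/3908290900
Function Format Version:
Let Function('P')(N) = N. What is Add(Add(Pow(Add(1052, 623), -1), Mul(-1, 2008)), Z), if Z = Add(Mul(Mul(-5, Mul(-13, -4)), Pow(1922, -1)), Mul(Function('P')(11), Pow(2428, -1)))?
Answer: Rational(-7848356784467, 3908290900) ≈ -2008.1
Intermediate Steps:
Z = Rational(-305069, 2333308) (Z = Add(Mul(Mul(-5, Mul(-13, -4)), Pow(1922, -1)), Mul(11, Pow(2428, -1))) = Add(Mul(Mul(-5, 52), Rational(1, 1922)), Mul(11, Rational(1, 2428))) = Add(Mul(-260, Rational(1, 1922)), Rational(11, 2428)) = Add(Rational(-130, 961), Rational(11, 2428)) = Rational(-305069, 2333308) ≈ -0.13075)
Add(Add(Pow(Add(1052, 623), -1), Mul(-1, 2008)), Z) = Add(Add(Pow(Add(1052, 623), -1), Mul(-1, 2008)), Rational(-305069, 2333308)) = Add(Add(Pow(1675, -1), -2008), Rational(-305069, 2333308)) = Add(Add(Rational(1, 1675), -2008), Rational(-305069, 2333308)) = Add(Rational(-3363399, 1675), Rational(-305069, 2333308)) = Rational(-7848356784467, 3908290900)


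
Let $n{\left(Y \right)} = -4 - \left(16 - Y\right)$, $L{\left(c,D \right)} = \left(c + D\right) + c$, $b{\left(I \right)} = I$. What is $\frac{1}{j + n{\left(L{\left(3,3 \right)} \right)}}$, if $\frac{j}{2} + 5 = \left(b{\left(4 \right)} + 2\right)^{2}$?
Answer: $\frac{1}{51} \approx 0.019608$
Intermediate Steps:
$L{\left(c,D \right)} = D + 2 c$ ($L{\left(c,D \right)} = \left(D + c\right) + c = D + 2 c$)
$n{\left(Y \right)} = -20 + Y$ ($n{\left(Y \right)} = -4 + \left(-16 + Y\right) = -20 + Y$)
$j = 62$ ($j = -10 + 2 \left(4 + 2\right)^{2} = -10 + 2 \cdot 6^{2} = -10 + 2 \cdot 36 = -10 + 72 = 62$)
$\frac{1}{j + n{\left(L{\left(3,3 \right)} \right)}} = \frac{1}{62 + \left(-20 + \left(3 + 2 \cdot 3\right)\right)} = \frac{1}{62 + \left(-20 + \left(3 + 6\right)\right)} = \frac{1}{62 + \left(-20 + 9\right)} = \frac{1}{62 - 11} = \frac{1}{51}$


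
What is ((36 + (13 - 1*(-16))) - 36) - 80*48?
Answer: -3811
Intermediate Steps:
((36 + (13 - 1*(-16))) - 36) - 80*48 = ((36 + (13 + 16)) - 36) - 3840 = ((36 + 29) - 36) - 3840 = (65 - 36) - 3840 = 29 - 3840 = -3811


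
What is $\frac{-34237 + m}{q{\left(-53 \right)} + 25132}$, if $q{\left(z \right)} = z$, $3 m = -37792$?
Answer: $- \frac{140503}{75237} \approx -1.8675$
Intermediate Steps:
$m = - \frac{37792}{3}$ ($m = \frac{1}{3} \left(-37792\right) = - \frac{37792}{3} \approx -12597.0$)
$\frac{-34237 + m}{q{\left(-53 \right)} + 25132} = \frac{-34237 - \frac{37792}{3}}{-53 + 25132} = - \frac{140503}{3 \cdot 25079} = \left(- \frac{140503}{3}\right) \frac{1}{25079} = - \frac{140503}{75237}$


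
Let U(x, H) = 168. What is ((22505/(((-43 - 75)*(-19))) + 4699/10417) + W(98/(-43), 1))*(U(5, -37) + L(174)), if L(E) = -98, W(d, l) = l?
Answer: 9391362995/11677457 ≈ 804.23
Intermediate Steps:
((22505/(((-43 - 75)*(-19))) + 4699/10417) + W(98/(-43), 1))*(U(5, -37) + L(174)) = ((22505/(((-43 - 75)*(-19))) + 4699/10417) + 1)*(168 - 98) = ((22505/((-118*(-19))) + 4699*(1/10417)) + 1)*70 = ((22505/2242 + 4699/10417) + 1)*70 = (244969743/23354914 + 1)*70 = (268324657/23354914)*70 = 9391362995/11677457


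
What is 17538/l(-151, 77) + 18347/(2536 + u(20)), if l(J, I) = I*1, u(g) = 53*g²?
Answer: 417694687/1827672 ≈ 228.54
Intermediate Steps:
l(J, I) = I
17538/l(-151, 77) + 18347/(2536 + u(20)) = 17538/77 + 18347/(2536 + 53*20²) = 17538*(1/77) + 18347/(2536 + 53*400) = 17538/77 + 18347/(2536 + 21200) = 17538/77 + 18347/23736 = 417694687/1827672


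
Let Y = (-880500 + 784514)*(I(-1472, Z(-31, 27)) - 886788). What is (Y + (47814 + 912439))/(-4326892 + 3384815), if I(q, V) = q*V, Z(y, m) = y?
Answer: -80740160069/942077 ≈ -85704.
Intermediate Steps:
I(q, V) = V*q
Y = 80739199816 (Y = (-880500 + 784514)*(-31*(-1472) - 886788) = -95986*(45632 - 886788) = -95986*(-841156) = 80739199816)
(Y + (47814 + 912439))/(-4326892 + 3384815) = (80739199816 + (47814 + 912439))/(-4326892 + 3384815) = (80739199816 + 960253)/(-942077) = 80740160069*(-1/942077) = -80740160069/942077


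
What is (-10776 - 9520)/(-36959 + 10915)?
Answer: 5074/6511 ≈ 0.77930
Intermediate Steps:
(-10776 - 9520)/(-36959 + 10915) = -20296/(-26044) = -20296*(-1/26044) = 5074/6511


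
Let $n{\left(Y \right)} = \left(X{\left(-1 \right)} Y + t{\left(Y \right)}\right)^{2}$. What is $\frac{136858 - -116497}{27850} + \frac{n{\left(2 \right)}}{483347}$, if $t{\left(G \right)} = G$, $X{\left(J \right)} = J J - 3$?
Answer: $\frac{24491698117}{2692242790} \approx 9.0971$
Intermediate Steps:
$X{\left(J \right)} = -3 + J^{2}$ ($X{\left(J \right)} = J^{2} - 3 = -3 + J^{2}$)
$n{\left(Y \right)} = Y^{2}$ ($n{\left(Y \right)} = \left(\left(-3 + \left(-1\right)^{2}\right) Y + Y\right)^{2} = \left(\left(-3 + 1\right) Y + Y\right)^{2} = \left(- 2 Y + Y\right)^{2} = \left(- Y\right)^{2} = Y^{2}$)
$\frac{136858 - -116497}{27850} + \frac{n{\left(2 \right)}}{483347} = \frac{136858 - -116497}{27850} + \frac{2^{2}}{483347} = \left(136858 + 116497\right) \frac{1}{27850} + 4 \cdot \frac{1}{483347} = 253355 \cdot \frac{1}{27850} + \frac{4}{483347} = \frac{50671}{5570} + \frac{4}{483347} = \frac{24491698117}{2692242790}$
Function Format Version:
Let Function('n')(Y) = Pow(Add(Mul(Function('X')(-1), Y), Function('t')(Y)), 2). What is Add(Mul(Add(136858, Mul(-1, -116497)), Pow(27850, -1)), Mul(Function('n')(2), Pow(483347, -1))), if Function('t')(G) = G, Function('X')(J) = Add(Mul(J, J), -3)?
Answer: Rational(24491698117, 2692242790) ≈ 9.0971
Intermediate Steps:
Function('X')(J) = Add(-3, Pow(J, 2)) (Function('X')(J) = Add(Pow(J, 2), -3) = Add(-3, Pow(J, 2)))
Function('n')(Y) = Pow(Y, 2) (Function('n')(Y) = Pow(Add(Mul(Add(-3, Pow(-1, 2)), Y), Y), 2) = Pow(Add(Mul(Add(-3, 1), Y), Y), 2) = Pow(Add(Mul(-2, Y), Y), 2) = Pow(Mul(-1, Y), 2) = Pow(Y, 2))
Add(Mul(Add(136858, Mul(-1, -116497)), Pow(27850, -1)), Mul(Function('n')(2), Pow(483347, -1))) = Add(Mul(Add(136858, Mul(-1, -116497)), Pow(27850, -1)), Mul(Pow(2, 2), Pow(483347, -1))) = Add(Mul(Add(136858, 116497), Rational(1, 27850)), Mul(4, Rational(1, 483347))) = Add(Mul(253355, Rational(1, 27850)), Rational(4, 483347)) = Add(Rational(50671, 5570), Rational(4, 483347)) = Rational(24491698117, 2692242790)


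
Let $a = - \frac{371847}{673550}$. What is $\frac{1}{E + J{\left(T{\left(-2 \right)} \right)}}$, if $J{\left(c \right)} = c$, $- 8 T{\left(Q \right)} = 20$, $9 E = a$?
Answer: $- \frac{1010325}{2587787} \approx -0.39042$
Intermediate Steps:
$a = - \frac{371847}{673550}$ ($a = \left(-371847\right) \frac{1}{673550} = - \frac{371847}{673550} \approx -0.55207$)
$E = - \frac{123949}{2020650}$ ($E = \frac{1}{9} \left(- \frac{371847}{673550}\right) = - \frac{123949}{2020650} \approx -0.061341$)
$T{\left(Q \right)} = - \frac{5}{2}$ ($T{\left(Q \right)} = \left(- \frac{1}{8}\right) 20 = - \frac{5}{2}$)
$\frac{1}{E + J{\left(T{\left(-2 \right)} \right)}} = \frac{1}{- \frac{123949}{2020650} - \frac{5}{2}} = \frac{1}{- \frac{2587787}{1010325}} = - \frac{1010325}{2587787}$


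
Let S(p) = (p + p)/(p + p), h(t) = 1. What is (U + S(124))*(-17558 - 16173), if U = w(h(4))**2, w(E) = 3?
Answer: -337310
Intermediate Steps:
S(p) = 1 (S(p) = (2*p)/((2*p)) = (2*p)*(1/(2*p)) = 1)
U = 9 (U = 3**2 = 9)
(U + S(124))*(-17558 - 16173) = (9 + 1)*(-17558 - 16173) = 10*(-33731) = -337310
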